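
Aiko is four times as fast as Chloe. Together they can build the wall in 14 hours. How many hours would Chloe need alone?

70 hours

Let Chloe's rate be r; then Aiko's rate is 4r, so together (4 + 1)r = 5r = 1/14.
Thus r = 1/70 per hour.
Chloe alone: 70 hours; Aiko alone: 35/2 hours.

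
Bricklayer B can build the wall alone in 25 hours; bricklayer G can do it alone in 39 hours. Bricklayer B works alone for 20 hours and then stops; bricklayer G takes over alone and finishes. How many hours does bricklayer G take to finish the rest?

In 20 hours bricklayer B does 20/25 = 4/5 of the job, leaving 1/5.
Bricklayer G works at 1/39 per hour, so finishing takes 1/5 ÷ 1/39 = 39/5 hours.

39/5 hours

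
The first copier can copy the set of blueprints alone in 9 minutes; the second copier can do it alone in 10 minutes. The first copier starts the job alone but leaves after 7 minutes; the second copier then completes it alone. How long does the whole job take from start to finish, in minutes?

83/9 minutes

In 7 minutes the first copier does 7/9 of the job, leaving 2/9.
The second copier works at 1/10 per minute, so finishing takes 2/9 ÷ 1/10 = 20/9 minutes.
Total time = 7 + 20/9 = 83/9 minutes.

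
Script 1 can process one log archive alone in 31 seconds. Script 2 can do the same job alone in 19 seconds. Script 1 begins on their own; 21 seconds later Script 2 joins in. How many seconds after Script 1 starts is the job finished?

In the first 21 seconds Script 1 alone does 21/31 of the job, leaving 10/31.
Once everyone is working, combined rate: 1/31 + 1/19 = (19 + 31)/589 = 50/589 per second.
Remaining 10/31 at 50/589 per second takes 19/5 seconds.
Total from the start = 21 + 19/5 = 124/5 seconds.

124/5 seconds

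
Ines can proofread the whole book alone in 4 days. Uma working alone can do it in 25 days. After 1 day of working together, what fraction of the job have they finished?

Combined rate: 1/4 + 1/25 = (25 + 4)/100 = 29/100 per day.
In 1 day they complete 1·29/100 = 29/100 of the job.

29/100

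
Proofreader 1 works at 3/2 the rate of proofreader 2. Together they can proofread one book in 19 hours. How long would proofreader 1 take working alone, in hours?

95/3 hours

Let proofreader 2's rate be r; then proofreader 1's rate is (3/2)r, so together (3/2 + 1)r = (5/2)r = 1/19.
Thus r = 2/95 per hour.
Proofreader 2 alone: 95/2 hours; proofreader 1 alone: 95/3 hours.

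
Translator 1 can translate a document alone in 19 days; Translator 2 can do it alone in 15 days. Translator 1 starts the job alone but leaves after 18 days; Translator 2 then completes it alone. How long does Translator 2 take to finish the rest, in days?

15/19 days

In 18 days Translator 1 does 18/19 of the job, leaving 1/19.
Translator 2 works at 1/15 per day, so finishing takes 1/19 ÷ 1/15 = 15/19 days.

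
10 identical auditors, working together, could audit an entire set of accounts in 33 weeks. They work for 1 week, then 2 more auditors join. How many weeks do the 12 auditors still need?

80/3 weeks

One auditor does 1/330 of the job per week.
After 1 week with 10 auditors, 1/33 is done (32/33 left).
With 12 auditors the rate is 12/330 = 2/55, so the rest takes 32/33 ÷ 2/55 = 80/3 weeks.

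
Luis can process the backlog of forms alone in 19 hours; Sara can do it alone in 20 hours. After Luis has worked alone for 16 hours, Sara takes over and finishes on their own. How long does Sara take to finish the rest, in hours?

60/19 hours

In 16 hours Luis does 16/19 of the job, leaving 3/19.
Sara works at 1/20 per hour, so finishing takes 3/19 ÷ 1/20 = 60/19 hours.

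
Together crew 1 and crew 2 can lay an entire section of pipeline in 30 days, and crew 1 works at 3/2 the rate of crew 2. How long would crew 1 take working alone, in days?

Let crew 2's rate be r; then crew 1's rate is (3/2)r, so together (3/2 + 1)r = (5/2)r = 1/30.
Thus r = 1/75 per day.
Crew 2 alone: 75 days; crew 1 alone: 50 days.

50 days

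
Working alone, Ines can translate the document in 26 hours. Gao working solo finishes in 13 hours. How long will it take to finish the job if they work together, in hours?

26/3 hours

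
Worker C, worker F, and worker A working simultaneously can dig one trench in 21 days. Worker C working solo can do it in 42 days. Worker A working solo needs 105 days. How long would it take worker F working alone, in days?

Combined rate is 1/21 per day.
Known contribution: 1/42 + 1/105 = (5 + 2)/210 = 7/210 = 1/30 per day.
So worker F's rate is 1/21 − 1/30 = 1/70, meaning 70 days alone.

70 days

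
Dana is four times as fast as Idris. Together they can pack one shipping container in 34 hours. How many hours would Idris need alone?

Let Idris's rate be r; then Dana's rate is 4r, so together (4 + 1)r = 5r = 1/34.
Thus r = 1/170 per hour.
Idris alone: 170 hours; Dana alone: 85/2 hours.

170 hours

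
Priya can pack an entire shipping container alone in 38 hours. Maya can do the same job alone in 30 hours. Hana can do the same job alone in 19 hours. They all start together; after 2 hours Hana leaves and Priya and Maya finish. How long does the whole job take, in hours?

In the first 2 hours the combined rate is 32/285, so 64/285 of the job is done, leaving 221/285.
After Hana leaves the rate is 17/285 per hour; the remaining 221/285 takes 13 hours.
Total = 2 + 13 = 15 hours.

15 hours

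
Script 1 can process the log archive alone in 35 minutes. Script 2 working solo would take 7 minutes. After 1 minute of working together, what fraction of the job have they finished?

Combined rate: 1/35 + 1/7 = (1 + 5)/35 = 6/35 per minute.
In 1 minute they complete 1·6/35 = 6/35 of the job.

6/35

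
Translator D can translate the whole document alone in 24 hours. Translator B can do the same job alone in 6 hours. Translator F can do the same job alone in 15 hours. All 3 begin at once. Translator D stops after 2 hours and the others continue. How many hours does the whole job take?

55/14 hours

In the first 2 hours the combined rate is 11/40, so 11/20 of the job is done, leaving 9/20.
After translator D leaves the rate is 7/30 per hour; the remaining 9/20 takes 27/14 hours.
Total = 2 + 27/14 = 55/14 hours.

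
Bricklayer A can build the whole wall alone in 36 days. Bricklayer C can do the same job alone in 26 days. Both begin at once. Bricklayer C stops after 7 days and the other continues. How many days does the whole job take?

342/13 days

In the first 7 days the combined rate is 31/468, so 217/468 of the job is done, leaving 251/468.
After bricklayer C leaves the rate is 1/36 per day; the remaining 251/468 takes 251/13 days.
Total = 7 + 251/13 = 342/13 days.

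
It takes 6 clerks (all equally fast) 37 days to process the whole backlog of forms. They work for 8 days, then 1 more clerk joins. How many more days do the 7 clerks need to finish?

One clerk does 1/222 of the job per day.
After 8 days with 6 clerks, 8/37 is done (29/37 left).
With 7 clerks the rate is 7/222, so the rest takes 29/37 ÷ 7/222 = 174/7 days.

174/7 days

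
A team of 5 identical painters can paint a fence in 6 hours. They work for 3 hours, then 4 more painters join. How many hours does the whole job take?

One painter does 1/30 of the job per hour.
After 3 hours with 5 painters, 1/2 is done (1/2 left).
With 9 painters the rate is 9/30 = 3/10, so the rest takes 1/2 ÷ 3/10 = 5/3 hours.
Total = 3 + 5/3 = 14/3 hours.

14/3 hours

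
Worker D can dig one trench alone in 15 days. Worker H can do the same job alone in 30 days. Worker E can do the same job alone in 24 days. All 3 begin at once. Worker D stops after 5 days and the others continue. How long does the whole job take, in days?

80/9 days

In the first 5 days the combined rate is 17/120, so 17/24 of the job is done, leaving 7/24.
After Worker D leaves the rate is 3/40 per day; the remaining 7/24 takes 35/9 days.
Total = 5 + 35/9 = 80/9 days.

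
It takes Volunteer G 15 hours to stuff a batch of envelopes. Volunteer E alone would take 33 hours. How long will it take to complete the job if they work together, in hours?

165/16 hours

Combined rate: 1/15 + 1/33 = (11 + 5)/165 = 16/165 per hour.
Time = 1 ÷ (16/165) = 165/16 hours.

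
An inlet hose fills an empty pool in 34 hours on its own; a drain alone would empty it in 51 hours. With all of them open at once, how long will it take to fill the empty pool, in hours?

Net rate = 1/34 − 1/51 = (3 − 2)/102 = 1/102 per hour.
Filling time = 1 ÷ (1/102) = 102 hours.

102 hours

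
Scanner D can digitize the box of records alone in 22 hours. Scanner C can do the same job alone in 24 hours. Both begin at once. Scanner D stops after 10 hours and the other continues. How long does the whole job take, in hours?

In the first 10 hours the combined rate is 23/264, so 115/132 of the job is done, leaving 17/132.
After Scanner D leaves the rate is 1/24 per hour; the remaining 17/132 takes 34/11 hours.
Total = 10 + 34/11 = 144/11 hours.

144/11 hours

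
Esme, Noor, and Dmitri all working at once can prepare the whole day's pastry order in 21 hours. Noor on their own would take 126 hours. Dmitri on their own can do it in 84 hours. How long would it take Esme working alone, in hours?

Combined rate is 1/21 per hour.
Known contribution: 1/126 + 1/84 = (2 + 3)/252 = 5/252 per hour.
So Esme's rate is 1/21 − 5/252 = 1/36, meaning 36 hours alone.

36 hours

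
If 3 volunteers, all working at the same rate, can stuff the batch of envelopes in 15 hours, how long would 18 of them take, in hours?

5/2 hours

Total work is 3·15 = 45 volunteer-hours.
With 18 volunteers: 45/18 = 5/2 hours.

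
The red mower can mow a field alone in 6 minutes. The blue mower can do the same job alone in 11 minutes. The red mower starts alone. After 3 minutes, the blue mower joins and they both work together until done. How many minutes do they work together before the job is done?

In the first 3 minutes the red mower alone does 3/6 = 1/2 of the job, leaving 1/2.
Once everyone is working, combined rate: 1/6 + 1/11 = (11 + 6)/66 = 17/66 per minute.
Remaining 1/2 at 17/66 per minute takes 33/17 minutes.

33/17 minutes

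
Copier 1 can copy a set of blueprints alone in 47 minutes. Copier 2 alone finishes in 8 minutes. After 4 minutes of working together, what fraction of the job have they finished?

Combined rate: 1/47 + 1/8 = (8 + 47)/376 = 55/376 per minute.
In 4 minutes they complete 4·55/376 = 55/94 of the job.

55/94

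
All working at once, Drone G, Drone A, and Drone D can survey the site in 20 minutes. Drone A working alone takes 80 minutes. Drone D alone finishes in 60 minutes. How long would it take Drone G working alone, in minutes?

48 minutes

Combined rate is 1/20 per minute.
Known contribution: 1/80 + 1/60 = (3 + 4)/240 = 7/240 per minute.
So Drone G's rate is 1/20 − 7/240 = 1/48, meaning 48 minutes alone.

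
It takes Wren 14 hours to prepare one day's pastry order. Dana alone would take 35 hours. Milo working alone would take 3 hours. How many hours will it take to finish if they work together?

30/13 hours

Combined rate: 1/14 + 1/35 + 1/3 = (15 + 6 + 70)/210 = 91/210 = 13/30 per hour.
Time = 1 ÷ (13/30) = 30/13 hours.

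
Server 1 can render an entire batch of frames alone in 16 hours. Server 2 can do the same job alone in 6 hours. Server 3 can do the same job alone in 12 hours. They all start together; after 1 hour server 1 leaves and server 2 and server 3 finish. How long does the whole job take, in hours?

15/4 hours

In the first 1 hour the combined rate is 5/16, so 5/16 of the job is done, leaving 11/16.
After server 1 leaves the rate is 1/4 per hour; the remaining 11/16 takes 11/4 hours.
Total = 1 + 11/4 = 15/4 hours.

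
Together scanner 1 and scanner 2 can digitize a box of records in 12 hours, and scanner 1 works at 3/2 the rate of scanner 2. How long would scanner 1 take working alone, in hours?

20 hours

Let scanner 2's rate be r; then scanner 1's rate is (3/2)r, so together (3/2 + 1)r = (5/2)r = 1/12.
Thus r = 1/30 per hour.
Scanner 2 alone: 30 hours; scanner 1 alone: 20 hours.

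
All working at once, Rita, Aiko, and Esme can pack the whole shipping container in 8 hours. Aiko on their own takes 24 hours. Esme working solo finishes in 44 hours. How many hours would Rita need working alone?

33/2 hours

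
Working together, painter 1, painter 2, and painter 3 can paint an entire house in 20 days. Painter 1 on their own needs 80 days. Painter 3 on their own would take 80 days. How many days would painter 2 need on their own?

Combined rate is 1/20 per day.
Known contribution: 1/80 + 1/80 = (1 + 1)/80 = 2/80 = 1/40 per day.
So painter 2's rate is 1/20 − 1/40 = 1/40, meaning 40 days alone.

40 days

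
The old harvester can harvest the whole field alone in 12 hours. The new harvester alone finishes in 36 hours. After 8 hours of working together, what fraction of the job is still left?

1/9

Combined rate: 1/12 + 1/36 = (3 + 1)/36 = 4/36 = 1/9 per hour.
In 8 hours they complete 8·1/9 = 8/9 of the job.
So 1/9 remains.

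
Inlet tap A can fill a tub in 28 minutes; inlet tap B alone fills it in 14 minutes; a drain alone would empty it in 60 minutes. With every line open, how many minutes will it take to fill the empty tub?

Net rate = 1/28 + 1/14 − 1/60 = (15 + 30 − 7)/420 = 38/420 = 19/210 per minute.
Filling time = 1 ÷ (19/210) = 210/19 minutes.

210/19 minutes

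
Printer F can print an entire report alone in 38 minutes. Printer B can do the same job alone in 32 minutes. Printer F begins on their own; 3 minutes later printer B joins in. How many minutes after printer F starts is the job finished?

19 minutes

In the first 3 minutes printer F alone does 3/38 of the job, leaving 35/38.
Once everyone is working, combined rate: 1/38 + 1/32 = (16 + 19)/608 = 35/608 per minute.
Remaining 35/38 at 35/608 per minute takes 16 minutes.
Total from the start = 3 + 16 = 19 minutes.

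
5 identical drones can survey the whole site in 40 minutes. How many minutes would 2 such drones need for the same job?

100 minutes

Total work is 5·40 = 200 drone-minutes.
With 2 drones: 200/2 = 100 minutes.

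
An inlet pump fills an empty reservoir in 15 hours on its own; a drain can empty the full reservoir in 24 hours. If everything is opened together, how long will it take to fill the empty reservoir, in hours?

40 hours

Net rate = 1/15 − 1/24 = (8 − 5)/120 = 3/120 = 1/40 per hour.
Filling time = 1 ÷ (1/40) = 40 hours.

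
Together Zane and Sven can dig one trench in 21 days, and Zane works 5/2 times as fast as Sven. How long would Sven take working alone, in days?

147/2 days

Let Sven's rate be r; then Zane's rate is (5/2)r, so together (5/2 + 1)r = (7/2)r = 1/21.
Thus r = 2/147 per day.
Sven alone: 147/2 days; Zane alone: 147/5 days.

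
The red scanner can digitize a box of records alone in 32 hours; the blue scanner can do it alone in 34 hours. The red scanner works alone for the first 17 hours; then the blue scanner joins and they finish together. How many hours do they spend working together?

85/11 hours

In 17 hours the red scanner does 17/32 of the job, leaving 15/32.
The red scanner and the blue scanner together work at 33/544 per hour, so finishing takes 15/32 ÷ 33/544 = 85/11 hours.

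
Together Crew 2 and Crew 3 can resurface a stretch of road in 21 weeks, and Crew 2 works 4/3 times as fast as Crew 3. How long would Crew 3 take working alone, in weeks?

49 weeks

Let Crew 3's rate be r; then Crew 2's rate is (4/3)r, so together (4/3 + 1)r = (7/3)r = 1/21.
Thus r = 1/49 per week.
Crew 3 alone: 49 weeks; Crew 2 alone: 147/4 weeks.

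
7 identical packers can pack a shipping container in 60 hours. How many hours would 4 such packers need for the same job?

Total work is 7·60 = 420 packer-hours.
With 4 packers: 420/4 = 105 hours.

105 hours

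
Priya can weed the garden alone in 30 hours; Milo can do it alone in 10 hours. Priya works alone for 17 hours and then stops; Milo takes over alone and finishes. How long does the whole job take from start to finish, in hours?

In 17 hours Priya does 17/30 of the job, leaving 13/30.
Milo works at 1/10 per hour, so finishing takes 13/30 ÷ 1/10 = 13/3 hours.
Total time = 17 + 13/3 = 64/3 hours.

64/3 hours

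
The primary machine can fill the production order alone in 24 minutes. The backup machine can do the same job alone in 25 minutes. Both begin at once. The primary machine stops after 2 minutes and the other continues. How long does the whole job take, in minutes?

In the first 2 minutes the combined rate is 49/600, so 49/300 of the job is done, leaving 251/300.
After the primary machine leaves the rate is 1/25 per minute; the remaining 251/300 takes 251/12 minutes.
Total = 2 + 251/12 = 275/12 minutes.

275/12 minutes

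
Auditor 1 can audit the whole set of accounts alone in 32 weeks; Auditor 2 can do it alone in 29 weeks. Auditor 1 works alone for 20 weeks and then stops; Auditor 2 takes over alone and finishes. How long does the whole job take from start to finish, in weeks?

247/8 weeks

In 20 weeks Auditor 1 does 20/32 = 5/8 of the job, leaving 3/8.
Auditor 2 works at 1/29 per week, so finishing takes 3/8 ÷ 1/29 = 87/8 weeks.
Total time = 20 + 87/8 = 247/8 weeks.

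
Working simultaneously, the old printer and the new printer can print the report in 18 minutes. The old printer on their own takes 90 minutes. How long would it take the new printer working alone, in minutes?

Combined rate is 1/18 per minute.
Known contribution: 1/90 per minute.
So the new printer's rate is 1/18 − 1/90 = 2/45, meaning 45/2 minutes alone.

45/2 minutes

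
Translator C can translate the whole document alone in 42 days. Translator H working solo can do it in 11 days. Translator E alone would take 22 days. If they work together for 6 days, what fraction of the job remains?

Combined rate: 1/42 + 1/11 + 1/22 = (11 + 42 + 21)/462 = 74/462 = 37/231 per day.
In 6 days they complete 6·37/231 = 74/77 of the job.
So 3/77 remains.

3/77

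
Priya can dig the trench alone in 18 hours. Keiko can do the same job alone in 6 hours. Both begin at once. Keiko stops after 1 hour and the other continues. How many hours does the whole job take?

15 hours

In the first 1 hour the combined rate is 2/9, so 2/9 of the job is done, leaving 7/9.
After Keiko leaves the rate is 1/18 per hour; the remaining 7/9 takes 14 hours.
Total = 1 + 14 = 15 hours.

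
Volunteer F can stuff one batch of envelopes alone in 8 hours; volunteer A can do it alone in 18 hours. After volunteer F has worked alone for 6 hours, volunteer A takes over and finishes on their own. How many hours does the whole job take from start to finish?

21/2 hours

In 6 hours volunteer F does 6/8 = 3/4 of the job, leaving 1/4.
Volunteer A works at 1/18 per hour, so finishing takes 1/4 ÷ 1/18 = 9/2 hours.
Total time = 6 + 9/2 = 21/2 hours.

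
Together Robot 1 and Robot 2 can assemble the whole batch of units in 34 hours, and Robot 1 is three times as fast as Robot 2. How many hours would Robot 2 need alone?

Let Robot 2's rate be r; then Robot 1's rate is 3r, so together (3 + 1)r = 4r = 1/34.
Thus r = 1/136 per hour.
Robot 2 alone: 136 hours; Robot 1 alone: 136/3 hours.

136 hours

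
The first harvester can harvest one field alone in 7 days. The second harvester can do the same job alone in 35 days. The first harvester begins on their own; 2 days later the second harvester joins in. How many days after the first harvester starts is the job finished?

37/6 days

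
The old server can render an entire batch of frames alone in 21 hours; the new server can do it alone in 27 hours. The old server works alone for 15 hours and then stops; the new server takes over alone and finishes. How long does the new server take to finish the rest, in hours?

In 15 hours the old server does 15/21 = 5/7 of the job, leaving 2/7.
The new server works at 1/27 per hour, so finishing takes 2/7 ÷ 1/27 = 54/7 hours.

54/7 hours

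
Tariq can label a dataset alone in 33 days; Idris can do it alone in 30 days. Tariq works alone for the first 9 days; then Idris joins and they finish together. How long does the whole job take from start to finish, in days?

143/7 days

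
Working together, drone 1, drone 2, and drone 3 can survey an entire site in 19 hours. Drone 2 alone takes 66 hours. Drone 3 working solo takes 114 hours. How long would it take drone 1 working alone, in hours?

Combined rate is 1/19 per hour.
Known contribution: 1/66 + 1/114 = (19 + 11)/1254 = 30/1254 = 5/209 per hour.
So drone 1's rate is 1/19 − 5/209 = 6/209, meaning 209/6 hours alone.

209/6 hours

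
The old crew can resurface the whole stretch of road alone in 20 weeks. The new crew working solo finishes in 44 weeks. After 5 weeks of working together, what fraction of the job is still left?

Combined rate: 1/20 + 1/44 = (11 + 5)/220 = 16/220 = 4/55 per week.
In 5 weeks they complete 5·4/55 = 4/11 of the job.
So 7/11 remains.

7/11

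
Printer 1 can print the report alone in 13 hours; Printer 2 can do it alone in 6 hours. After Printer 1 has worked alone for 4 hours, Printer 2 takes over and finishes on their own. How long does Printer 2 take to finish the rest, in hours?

54/13 hours

In 4 hours Printer 1 does 4/13 of the job, leaving 9/13.
Printer 2 works at 1/6 per hour, so finishing takes 9/13 ÷ 1/6 = 54/13 hours.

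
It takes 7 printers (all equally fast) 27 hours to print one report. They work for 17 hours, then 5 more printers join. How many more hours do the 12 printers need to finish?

One printer does 1/189 of the job per hour.
After 17 hours with 7 printers, 17/27 is done (10/27 left).
With 12 printers the rate is 12/189 = 4/63, so the rest takes 10/27 ÷ 4/63 = 35/6 hours.

35/6 hours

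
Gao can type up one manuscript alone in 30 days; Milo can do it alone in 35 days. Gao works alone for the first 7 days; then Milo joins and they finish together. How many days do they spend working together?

In 7 days Gao does 7/30 of the job, leaving 23/30.
Gao and Milo together work at 13/210 per day, so finishing takes 23/30 ÷ 13/210 = 161/13 days.

161/13 days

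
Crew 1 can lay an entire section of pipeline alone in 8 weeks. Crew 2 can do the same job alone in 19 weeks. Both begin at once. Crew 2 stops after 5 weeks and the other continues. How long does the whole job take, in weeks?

In the first 5 weeks the combined rate is 27/152, so 135/152 of the job is done, leaving 17/152.
After crew 2 leaves the rate is 1/8 per week; the remaining 17/152 takes 17/19 weeks.
Total = 5 + 17/19 = 112/19 weeks.

112/19 weeks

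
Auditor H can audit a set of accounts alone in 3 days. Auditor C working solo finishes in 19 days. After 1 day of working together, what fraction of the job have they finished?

22/57

Combined rate: 1/3 + 1/19 = (19 + 3)/57 = 22/57 per day.
In 1 day they complete 1·22/57 = 22/57 of the job.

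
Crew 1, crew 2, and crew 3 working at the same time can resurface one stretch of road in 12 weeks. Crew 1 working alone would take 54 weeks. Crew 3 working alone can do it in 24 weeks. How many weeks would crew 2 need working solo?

Combined rate is 1/12 per week.
Known contribution: 1/54 + 1/24 = (4 + 9)/216 = 13/216 per week.
So crew 2's rate is 1/12 − 13/216 = 5/216, meaning 216/5 weeks alone.

216/5 weeks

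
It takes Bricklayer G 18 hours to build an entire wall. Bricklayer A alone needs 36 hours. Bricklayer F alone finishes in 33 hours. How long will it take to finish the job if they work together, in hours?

44/5 hours

Combined rate: 1/18 + 1/36 + 1/33 = (22 + 11 + 12)/396 = 45/396 = 5/44 per hour.
Time = 1 ÷ (5/44) = 44/5 hours.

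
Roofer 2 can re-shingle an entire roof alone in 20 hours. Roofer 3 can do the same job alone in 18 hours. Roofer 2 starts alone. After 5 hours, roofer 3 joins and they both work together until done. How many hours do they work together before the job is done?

In the first 5 hours roofer 2 alone does 5/20 = 1/4 of the job, leaving 3/4.
Once everyone is working, combined rate: 1/20 + 1/18 = (9 + 10)/180 = 19/180 per hour.
Remaining 3/4 at 19/180 per hour takes 135/19 hours.

135/19 hours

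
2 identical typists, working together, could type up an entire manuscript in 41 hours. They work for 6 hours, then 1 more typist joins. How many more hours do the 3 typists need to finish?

One typist does 1/82 of the job per hour.
After 6 hours with 2 typists, 6/41 is done (35/41 left).
With 3 typists the rate is 3/82, so the rest takes 35/41 ÷ 3/82 = 70/3 hours.

70/3 hours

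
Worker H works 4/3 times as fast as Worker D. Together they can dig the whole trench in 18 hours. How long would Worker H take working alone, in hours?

Let Worker D's rate be r; then Worker H's rate is (4/3)r, so together (4/3 + 1)r = (7/3)r = 1/18.
Thus r = 1/42 per hour.
Worker D alone: 42 hours; Worker H alone: 63/2 hours.

63/2 hours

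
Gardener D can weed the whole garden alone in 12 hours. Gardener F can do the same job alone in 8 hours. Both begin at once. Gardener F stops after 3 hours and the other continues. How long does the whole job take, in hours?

In the first 3 hours the combined rate is 5/24, so 5/8 of the job is done, leaving 3/8.
After gardener F leaves the rate is 1/12 per hour; the remaining 3/8 takes 9/2 hours.
Total = 3 + 9/2 = 15/2 hours.

15/2 hours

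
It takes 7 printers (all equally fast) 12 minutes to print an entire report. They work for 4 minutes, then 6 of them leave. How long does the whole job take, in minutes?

One printer does 1/84 of the job per minute.
After 4 minutes with 7 printers, 1/3 is done (2/3 left).
With 1 printer the rate is 1/84, so the rest takes 2/3 ÷ 1/84 = 56 minutes.
Total = 4 + 56 = 60 minutes.

60 minutes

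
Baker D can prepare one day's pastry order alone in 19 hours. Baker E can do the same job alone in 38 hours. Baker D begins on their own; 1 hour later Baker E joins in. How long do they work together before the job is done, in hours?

12 hours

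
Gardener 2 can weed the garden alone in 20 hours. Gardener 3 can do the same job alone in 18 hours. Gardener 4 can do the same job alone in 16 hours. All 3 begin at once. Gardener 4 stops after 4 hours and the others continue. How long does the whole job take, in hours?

135/19 hours

In the first 4 hours the combined rate is 121/720, so 121/180 of the job is done, leaving 59/180.
After Gardener 4 leaves the rate is 19/180 per hour; the remaining 59/180 takes 59/19 hours.
Total = 4 + 59/19 = 135/19 hours.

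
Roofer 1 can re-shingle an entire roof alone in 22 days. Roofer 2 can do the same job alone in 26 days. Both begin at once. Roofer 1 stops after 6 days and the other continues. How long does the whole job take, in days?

208/11 days

In the first 6 days the combined rate is 12/143, so 72/143 of the job is done, leaving 71/143.
After Roofer 1 leaves the rate is 1/26 per day; the remaining 71/143 takes 142/11 days.
Total = 6 + 142/11 = 208/11 days.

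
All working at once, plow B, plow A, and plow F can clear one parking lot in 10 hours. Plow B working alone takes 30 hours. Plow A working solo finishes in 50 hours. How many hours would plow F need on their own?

Combined rate is 1/10 per hour.
Known contribution: 1/30 + 1/50 = (5 + 3)/150 = 8/150 = 4/75 per hour.
So plow F's rate is 1/10 − 4/75 = 7/150, meaning 150/7 hours alone.

150/7 hours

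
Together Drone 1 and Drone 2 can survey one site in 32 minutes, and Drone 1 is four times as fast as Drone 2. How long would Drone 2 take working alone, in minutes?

160 minutes

Let Drone 2's rate be r; then Drone 1's rate is 4r, so together (4 + 1)r = 5r = 1/32.
Thus r = 1/160 per minute.
Drone 2 alone: 160 minutes; Drone 1 alone: 40 minutes.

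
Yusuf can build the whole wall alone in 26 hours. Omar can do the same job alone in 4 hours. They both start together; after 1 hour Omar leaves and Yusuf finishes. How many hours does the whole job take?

In the first 1 hour the combined rate is 15/52, so 15/52 of the job is done, leaving 37/52.
After Omar leaves the rate is 1/26 per hour; the remaining 37/52 takes 37/2 hours.
Total = 1 + 37/2 = 39/2 hours.

39/2 hours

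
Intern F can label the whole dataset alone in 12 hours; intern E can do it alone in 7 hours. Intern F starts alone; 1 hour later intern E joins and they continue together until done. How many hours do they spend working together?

77/19 hours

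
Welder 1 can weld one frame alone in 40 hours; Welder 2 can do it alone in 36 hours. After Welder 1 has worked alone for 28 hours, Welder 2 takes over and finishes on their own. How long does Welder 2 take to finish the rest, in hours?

54/5 hours

In 28 hours Welder 1 does 28/40 = 7/10 of the job, leaving 3/10.
Welder 2 works at 1/36 per hour, so finishing takes 3/10 ÷ 1/36 = 54/5 hours.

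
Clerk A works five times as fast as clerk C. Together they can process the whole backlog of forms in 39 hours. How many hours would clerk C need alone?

Let clerk C's rate be r; then clerk A's rate is 5r, so together (5 + 1)r = 6r = 1/39.
Thus r = 1/234 per hour.
Clerk C alone: 234 hours; clerk A alone: 234/5 hours.

234 hours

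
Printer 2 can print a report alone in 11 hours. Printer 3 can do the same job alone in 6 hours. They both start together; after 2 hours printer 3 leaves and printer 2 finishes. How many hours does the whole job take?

In the first 2 hours the combined rate is 17/66, so 17/33 of the job is done, leaving 16/33.
After printer 3 leaves the rate is 1/11 per hour; the remaining 16/33 takes 16/3 hours.
Total = 2 + 16/3 = 22/3 hours.

22/3 hours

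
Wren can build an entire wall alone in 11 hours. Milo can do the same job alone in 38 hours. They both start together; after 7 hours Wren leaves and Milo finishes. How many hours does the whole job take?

152/11 hours

In the first 7 hours the combined rate is 49/418, so 343/418 of the job is done, leaving 75/418.
After Wren leaves the rate is 1/38 per hour; the remaining 75/418 takes 75/11 hours.
Total = 7 + 75/11 = 152/11 hours.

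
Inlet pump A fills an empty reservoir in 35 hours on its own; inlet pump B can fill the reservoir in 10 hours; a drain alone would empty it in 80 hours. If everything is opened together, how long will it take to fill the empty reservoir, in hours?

Net rate = 1/35 + 1/10 − 1/80 = (16 + 56 − 7)/560 = 65/560 = 13/112 per hour.
Filling time = 1 ÷ (13/112) = 112/13 hours.

112/13 hours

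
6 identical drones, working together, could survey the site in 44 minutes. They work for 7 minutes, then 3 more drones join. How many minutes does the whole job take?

95/3 minutes

One drone does 1/264 of the job per minute.
After 7 minutes with 6 drones, 7/44 is done (37/44 left).
With 9 drones the rate is 9/264 = 3/88, so the rest takes 37/44 ÷ 3/88 = 74/3 minutes.
Total = 7 + 74/3 = 95/3 minutes.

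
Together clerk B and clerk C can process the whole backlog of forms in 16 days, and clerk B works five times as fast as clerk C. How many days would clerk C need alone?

96 days

Let clerk C's rate be r; then clerk B's rate is 5r, so together (5 + 1)r = 6r = 1/16.
Thus r = 1/96 per day.
Clerk C alone: 96 days; clerk B alone: 96/5 days.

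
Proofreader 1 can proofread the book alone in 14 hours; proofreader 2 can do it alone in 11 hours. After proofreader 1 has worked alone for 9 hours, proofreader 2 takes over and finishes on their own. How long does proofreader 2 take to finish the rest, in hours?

55/14 hours

In 9 hours proofreader 1 does 9/14 of the job, leaving 5/14.
Proofreader 2 works at 1/11 per hour, so finishing takes 5/14 ÷ 1/11 = 55/14 hours.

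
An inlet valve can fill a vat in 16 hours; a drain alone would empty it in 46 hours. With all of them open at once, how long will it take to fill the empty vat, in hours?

368/15 hours

Net rate = 1/16 − 1/46 = (23 − 8)/368 = 15/368 per hour.
Filling time = 1 ÷ (15/368) = 368/15 hours.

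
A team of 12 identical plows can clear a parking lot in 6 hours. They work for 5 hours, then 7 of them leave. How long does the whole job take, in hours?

One plow does 1/72 of the job per hour.
After 5 hours with 12 plows, 5/6 is done (1/6 left).
With 5 plows the rate is 5/72, so the rest takes 1/6 ÷ 5/72 = 12/5 hours.
Total = 5 + 12/5 = 37/5 hours.

37/5 hours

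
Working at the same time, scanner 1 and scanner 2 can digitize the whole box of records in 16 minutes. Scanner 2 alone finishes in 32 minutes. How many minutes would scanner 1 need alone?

Combined rate is 1/16 per minute.
Known contribution: 1/32 per minute.
So scanner 1's rate is 1/16 − 1/32 = 1/32, meaning 32 minutes alone.

32 minutes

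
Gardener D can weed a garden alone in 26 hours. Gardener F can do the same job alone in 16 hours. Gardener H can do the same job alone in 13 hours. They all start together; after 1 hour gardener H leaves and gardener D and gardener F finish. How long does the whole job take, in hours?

64/7 hours

In the first 1 hour the combined rate is 37/208, so 37/208 of the job is done, leaving 171/208.
After gardener H leaves the rate is 21/208 per hour; the remaining 171/208 takes 57/7 hours.
Total = 1 + 57/7 = 64/7 hours.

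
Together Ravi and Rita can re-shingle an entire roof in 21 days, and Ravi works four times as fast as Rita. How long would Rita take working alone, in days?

105 days

Let Rita's rate be r; then Ravi's rate is 4r, so together (4 + 1)r = 5r = 1/21.
Thus r = 1/105 per day.
Rita alone: 105 days; Ravi alone: 105/4 days.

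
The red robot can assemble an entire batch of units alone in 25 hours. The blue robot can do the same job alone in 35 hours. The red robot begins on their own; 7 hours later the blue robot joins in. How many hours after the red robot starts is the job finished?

35/2 hours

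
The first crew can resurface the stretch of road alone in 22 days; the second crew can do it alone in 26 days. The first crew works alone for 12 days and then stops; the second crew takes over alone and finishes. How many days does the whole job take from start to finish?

262/11 days

In 12 days the first crew does 12/22 = 6/11 of the job, leaving 5/11.
The second crew works at 1/26 per day, so finishing takes 5/11 ÷ 1/26 = 130/11 days.
Total time = 12 + 130/11 = 262/11 days.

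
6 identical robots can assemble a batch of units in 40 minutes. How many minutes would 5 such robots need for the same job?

48 minutes

Total work is 6·40 = 240 robot-minutes.
With 5 robots: 240/5 = 48 minutes.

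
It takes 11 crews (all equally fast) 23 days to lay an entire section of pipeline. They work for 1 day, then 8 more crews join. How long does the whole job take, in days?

261/19 days

One crew does 1/253 of the job per day.
After 1 day with 11 crews, 1/23 is done (22/23 left).
With 19 crews the rate is 19/253, so the rest takes 22/23 ÷ 19/253 = 242/19 days.
Total = 1 + 242/19 = 261/19 days.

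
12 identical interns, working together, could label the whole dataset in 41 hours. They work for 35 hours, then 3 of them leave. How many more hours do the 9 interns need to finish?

One intern does 1/492 of the job per hour.
After 35 hours with 12 interns, 35/41 is done (6/41 left).
With 9 interns the rate is 9/492 = 3/164, so the rest takes 6/41 ÷ 3/164 = 8 hours.

8 hours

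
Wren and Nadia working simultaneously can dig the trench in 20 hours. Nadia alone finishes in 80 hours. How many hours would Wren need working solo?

Combined rate is 1/20 per hour.
Known contribution: 1/80 per hour.
So Wren's rate is 1/20 − 1/80 = 3/80, meaning 80/3 hours alone.

80/3 hours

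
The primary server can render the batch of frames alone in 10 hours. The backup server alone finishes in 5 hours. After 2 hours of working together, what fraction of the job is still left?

Combined rate: 1/10 + 1/5 = (1 + 2)/10 = 3/10 per hour.
In 2 hours they complete 2·3/10 = 3/5 of the job.
So 2/5 remains.

2/5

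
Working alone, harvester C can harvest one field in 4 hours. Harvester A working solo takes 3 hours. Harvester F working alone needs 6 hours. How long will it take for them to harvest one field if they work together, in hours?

4/3 hours

Combined rate: 1/4 + 1/3 + 1/6 = (3 + 4 + 2)/12 = 9/12 = 3/4 per hour.
Time = 1 ÷ (3/4) = 4/3 hours.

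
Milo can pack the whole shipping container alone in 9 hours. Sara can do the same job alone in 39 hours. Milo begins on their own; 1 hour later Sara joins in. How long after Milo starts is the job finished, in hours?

15/2 hours

In the first 1 hour Milo alone does 1/9 of the job, leaving 8/9.
Once everyone is working, combined rate: 1/9 + 1/39 = (13 + 3)/117 = 16/117 per hour.
Remaining 8/9 at 16/117 per hour takes 13/2 hours.
Total from the start = 1 + 13/2 = 15/2 hours.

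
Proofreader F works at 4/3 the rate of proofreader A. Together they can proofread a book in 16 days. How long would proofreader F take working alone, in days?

28 days

Let proofreader A's rate be r; then proofreader F's rate is (4/3)r, so together (4/3 + 1)r = (7/3)r = 1/16.
Thus r = 3/112 per day.
Proofreader A alone: 112/3 days; proofreader F alone: 28 days.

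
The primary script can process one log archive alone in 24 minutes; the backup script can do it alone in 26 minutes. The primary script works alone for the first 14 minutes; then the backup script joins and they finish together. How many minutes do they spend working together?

26/5 minutes

In 14 minutes the primary script does 14/24 = 7/12 of the job, leaving 5/12.
The primary script and the backup script together work at 25/312 per minute, so finishing takes 5/12 ÷ 25/312 = 26/5 minutes.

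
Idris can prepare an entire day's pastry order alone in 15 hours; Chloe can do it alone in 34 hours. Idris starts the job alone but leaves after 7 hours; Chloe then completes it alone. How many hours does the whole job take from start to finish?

377/15 hours

In 7 hours Idris does 7/15 of the job, leaving 8/15.
Chloe works at 1/34 per hour, so finishing takes 8/15 ÷ 1/34 = 272/15 hours.
Total time = 7 + 272/15 = 377/15 hours.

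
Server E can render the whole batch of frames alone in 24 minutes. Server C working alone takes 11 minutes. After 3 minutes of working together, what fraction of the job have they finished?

Combined rate: 1/24 + 1/11 = (11 + 24)/264 = 35/264 per minute.
In 3 minutes they complete 3·35/264 = 35/88 of the job.

35/88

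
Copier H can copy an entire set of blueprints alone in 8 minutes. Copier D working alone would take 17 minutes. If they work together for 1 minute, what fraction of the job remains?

111/136

Combined rate: 1/8 + 1/17 = (17 + 8)/136 = 25/136 per minute.
In 1 minute they complete 1·25/136 = 25/136 of the job.
So 111/136 remains.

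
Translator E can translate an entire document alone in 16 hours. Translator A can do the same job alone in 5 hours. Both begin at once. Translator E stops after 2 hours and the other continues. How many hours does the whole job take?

In the first 2 hours the combined rate is 21/80, so 21/40 of the job is done, leaving 19/40.
After translator E leaves the rate is 1/5 per hour; the remaining 19/40 takes 19/8 hours.
Total = 2 + 19/8 = 35/8 hours.

35/8 hours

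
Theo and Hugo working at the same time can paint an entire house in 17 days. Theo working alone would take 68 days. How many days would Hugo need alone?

Combined rate is 1/17 per day.
Known contribution: 1/68 per day.
So Hugo's rate is 1/17 − 1/68 = 3/68, meaning 68/3 days alone.

68/3 days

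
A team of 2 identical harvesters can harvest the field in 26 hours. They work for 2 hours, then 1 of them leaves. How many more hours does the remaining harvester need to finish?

One harvester does 1/52 of the job per hour.
After 2 hours with 2 harvesters, 1/13 is done (12/13 left).
With 1 harvester the rate is 1/52, so the rest takes 12/13 ÷ 1/52 = 48 hours.

48 hours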